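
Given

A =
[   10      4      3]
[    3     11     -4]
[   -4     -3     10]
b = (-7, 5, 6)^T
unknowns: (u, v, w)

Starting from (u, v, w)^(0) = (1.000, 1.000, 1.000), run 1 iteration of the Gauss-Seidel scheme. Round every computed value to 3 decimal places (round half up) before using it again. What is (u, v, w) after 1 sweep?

(-1.400, 1.200, 0.400)

Iteration 1:
  u = (-7 - (4)·1.000 - (3)·1.000) / (10) = -1.400
  v = (5 - (3)·-1.400 - (-4)·1.000) / (11) = 1.200
  w = (6 - (-4)·-1.400 - (-3)·1.200) / (10) = 0.400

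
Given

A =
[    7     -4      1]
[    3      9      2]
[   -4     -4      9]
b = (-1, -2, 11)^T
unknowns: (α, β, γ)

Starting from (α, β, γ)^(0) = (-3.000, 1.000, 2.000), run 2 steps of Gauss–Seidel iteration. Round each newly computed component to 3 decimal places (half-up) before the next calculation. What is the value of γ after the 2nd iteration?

Iteration 1:
  α = (-1 - (-4)·1.000 - (1)·2.000) / (7) = 0.143
  β = (-2 - (3)·0.143 - (2)·2.000) / (9) = -0.714
  γ = (11 - (-4)·0.143 - (-4)·-0.714) / (9) = 0.968
Iteration 2:
  α = (-1 - (-4)·-0.714 - (1)·0.968) / (7) = -0.689
  β = (-2 - (3)·-0.689 - (2)·0.968) / (9) = -0.208
  γ = (11 - (-4)·-0.689 - (-4)·-0.208) / (9) = 0.824

0.824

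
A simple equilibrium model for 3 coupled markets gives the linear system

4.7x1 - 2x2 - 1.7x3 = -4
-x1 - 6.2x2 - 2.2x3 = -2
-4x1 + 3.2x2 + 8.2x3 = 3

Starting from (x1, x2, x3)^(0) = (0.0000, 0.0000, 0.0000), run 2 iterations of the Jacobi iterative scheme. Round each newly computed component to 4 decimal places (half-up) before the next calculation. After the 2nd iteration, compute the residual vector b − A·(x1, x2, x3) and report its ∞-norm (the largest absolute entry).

Iteration 1:
  x1 = (-4 - (-2)·0.0000 - (-1.7)·0.0000) / (4.7) = -0.8511
  x2 = (-2 - (-1)·0.0000 - (-2.2)·0.0000) / (-6.2) = 0.3226
  x3 = (3 - (-4)·0.0000 - (3.2)·0.0000) / (8.2) = 0.3659
Iteration 2:
  x1 = (-4 - (-2)·0.3226 - (-1.7)·0.3659) / (4.7) = -0.5814
  x2 = (-2 - (-1)·-0.8511 - (-2.2)·0.3659) / (-6.2) = 0.3300
  x3 = (3 - (-4)·-0.8511 - (3.2)·0.3226) / (8.2) = -0.1752
Residual b − A·x = (-0.9053, -0.9208, 1.0550); ∞-norm = 1.0550

1.0550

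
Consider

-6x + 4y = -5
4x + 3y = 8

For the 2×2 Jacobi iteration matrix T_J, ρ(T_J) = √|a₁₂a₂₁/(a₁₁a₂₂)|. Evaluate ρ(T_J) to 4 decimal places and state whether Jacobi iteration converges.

a₁₂a₂₁/(a₁₁a₂₂) = (4)·(4) / ((-6)·(3)) = -0.888889
ρ = √|-0.888889| = √0.888889 = 0.9428
ρ < 1, so Jacobi converges

0.9428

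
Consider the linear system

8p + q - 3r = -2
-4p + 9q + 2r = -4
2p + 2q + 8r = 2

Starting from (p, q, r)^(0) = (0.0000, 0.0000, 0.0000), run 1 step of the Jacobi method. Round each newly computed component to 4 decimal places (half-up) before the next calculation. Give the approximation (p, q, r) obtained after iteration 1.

(-0.2500, -0.4444, 0.2500)

Iteration 1:
  p = (-2 - (1)·0.0000 - (-3)·0.0000) / (8) = -0.2500
  q = (-4 - (-4)·0.0000 - (2)·0.0000) / (9) = -0.4444
  r = (2 - (2)·0.0000 - (2)·0.0000) / (8) = 0.2500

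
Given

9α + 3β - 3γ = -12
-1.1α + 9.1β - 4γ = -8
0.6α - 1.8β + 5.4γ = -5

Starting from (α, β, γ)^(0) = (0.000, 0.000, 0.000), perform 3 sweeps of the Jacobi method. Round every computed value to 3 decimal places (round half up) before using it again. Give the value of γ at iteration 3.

-1.258

Iteration 1:
  α = (-12 - (3)·0.000 - (-3)·0.000) / (9) = -1.333
  β = (-8 - (-1.1)·0.000 - (-4)·0.000) / (9.1) = -0.879
  γ = (-5 - (0.6)·0.000 - (-1.8)·0.000) / (5.4) = -0.926
Iteration 2:
  α = (-12 - (3)·-0.879 - (-3)·-0.926) / (9) = -1.349
  β = (-8 - (-1.1)·-1.333 - (-4)·-0.926) / (9.1) = -1.447
  γ = (-5 - (0.6)·-1.333 - (-1.8)·-0.879) / (5.4) = -1.071
Iteration 3:
  α = (-12 - (3)·-1.447 - (-3)·-1.071) / (9) = -1.208
  β = (-8 - (-1.1)·-1.349 - (-4)·-1.071) / (9.1) = -1.513
  γ = (-5 - (0.6)·-1.349 - (-1.8)·-1.447) / (5.4) = -1.258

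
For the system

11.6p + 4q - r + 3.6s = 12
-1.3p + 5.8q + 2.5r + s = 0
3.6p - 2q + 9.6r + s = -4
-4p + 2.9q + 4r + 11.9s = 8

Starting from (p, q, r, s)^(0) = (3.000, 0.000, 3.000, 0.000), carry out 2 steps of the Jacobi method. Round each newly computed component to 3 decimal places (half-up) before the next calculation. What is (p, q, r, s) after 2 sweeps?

(0.907, 0.839, -1.101, 1.777)

Iteration 1:
  p = (12 - (4)·0.000 - (-1)·3.000 - (3.6)·0.000) / (11.6) = 1.293
  q = (0 - (-1.3)·3.000 - (2.5)·3.000 - (1)·0.000) / (5.8) = -0.621
  r = (-4 - (3.6)·3.000 - (-2)·0.000 - (1)·0.000) / (9.6) = -1.542
  s = (8 - (-4)·3.000 - (2.9)·0.000 - (4)·3.000) / (11.9) = 0.672
Iteration 2:
  p = (12 - (4)·-0.621 - (-1)·-1.542 - (3.6)·0.672) / (11.6) = 0.907
  q = (0 - (-1.3)·1.293 - (2.5)·-1.542 - (1)·0.672) / (5.8) = 0.839
  r = (-4 - (3.6)·1.293 - (-2)·-0.621 - (1)·0.672) / (9.6) = -1.101
  s = (8 - (-4)·1.293 - (2.9)·-0.621 - (4)·-1.542) / (11.9) = 1.777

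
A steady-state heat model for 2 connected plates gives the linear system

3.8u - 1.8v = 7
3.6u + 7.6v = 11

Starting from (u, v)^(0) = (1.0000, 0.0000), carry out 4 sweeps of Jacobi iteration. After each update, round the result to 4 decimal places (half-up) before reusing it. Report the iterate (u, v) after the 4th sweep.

Iteration 1:
  u = (7 - (-1.8)·0.0000) / (3.8) = 1.8421
  v = (11 - (3.6)·1.0000) / (7.6) = 0.9737
Iteration 2:
  u = (7 - (-1.8)·0.9737) / (3.8) = 2.3033
  v = (11 - (3.6)·1.8421) / (7.6) = 0.5748
Iteration 3:
  u = (7 - (-1.8)·0.5748) / (3.8) = 2.1144
  v = (11 - (3.6)·2.3033) / (7.6) = 0.3563
Iteration 4:
  u = (7 - (-1.8)·0.3563) / (3.8) = 2.0109
  v = (11 - (3.6)·2.1144) / (7.6) = 0.4458

(2.0109, 0.4458)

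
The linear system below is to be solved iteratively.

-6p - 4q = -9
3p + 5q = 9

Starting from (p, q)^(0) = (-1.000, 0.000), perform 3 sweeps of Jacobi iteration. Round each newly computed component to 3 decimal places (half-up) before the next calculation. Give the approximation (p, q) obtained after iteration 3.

(0.900, 1.860)

Iteration 1:
  p = (-9 - (-4)·0.000) / (-6) = 1.500
  q = (9 - (3)·-1.000) / (5) = 2.400
Iteration 2:
  p = (-9 - (-4)·2.400) / (-6) = -0.100
  q = (9 - (3)·1.500) / (5) = 0.900
Iteration 3:
  p = (-9 - (-4)·0.900) / (-6) = 0.900
  q = (9 - (3)·-0.100) / (5) = 1.860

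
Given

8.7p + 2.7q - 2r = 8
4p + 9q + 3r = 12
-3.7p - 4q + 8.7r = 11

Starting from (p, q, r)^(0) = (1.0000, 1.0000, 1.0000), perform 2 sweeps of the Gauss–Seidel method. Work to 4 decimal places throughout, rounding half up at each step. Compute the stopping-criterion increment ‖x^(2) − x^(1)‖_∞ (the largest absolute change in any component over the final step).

0.4476

Iteration 1:
  p = (8 - (2.7)·1.0000 - (-2)·1.0000) / (8.7) = 0.8391
  q = (12 - (4)·0.8391 - (3)·1.0000) / (9) = 0.6271
  r = (11 - (-3.7)·0.8391 - (-4)·0.6271) / (8.7) = 1.9095
Iteration 2:
  p = (8 - (2.7)·0.6271 - (-2)·1.9095) / (8.7) = 1.1639
  q = (12 - (4)·1.1639 - (3)·1.9095) / (9) = 0.1795
  r = (11 - (-3.7)·1.1639 - (-4)·0.1795) / (8.7) = 1.8419
Change: (0.3248, -0.4476, -0.0676) → max |·| = 0.4476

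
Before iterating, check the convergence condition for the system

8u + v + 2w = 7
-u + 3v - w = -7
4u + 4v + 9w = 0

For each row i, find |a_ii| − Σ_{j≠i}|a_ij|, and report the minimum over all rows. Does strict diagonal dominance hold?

row 1: |8| − (1+2) = 5
row 2: |3| − (1+1) = 1
row 3: |9| − (4+4) = 1
minimum over rows = 1 → strictly diagonally dominant (convergence guaranteed)

1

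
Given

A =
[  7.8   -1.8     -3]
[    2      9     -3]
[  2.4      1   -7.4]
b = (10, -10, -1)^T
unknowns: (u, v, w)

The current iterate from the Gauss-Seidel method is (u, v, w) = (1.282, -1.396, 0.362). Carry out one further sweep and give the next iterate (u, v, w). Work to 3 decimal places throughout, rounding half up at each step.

One sweep:
  u = (10 - (-1.8)·-1.396 - (-3)·0.362) / (7.8) = 1.099
  v = (-10 - (2)·1.099 - (-3)·0.362) / (9) = -1.235
  w = (-1 - (2.4)·1.099 - (1)·-1.235) / (-7.4) = 0.325

(1.099, -1.235, 0.325)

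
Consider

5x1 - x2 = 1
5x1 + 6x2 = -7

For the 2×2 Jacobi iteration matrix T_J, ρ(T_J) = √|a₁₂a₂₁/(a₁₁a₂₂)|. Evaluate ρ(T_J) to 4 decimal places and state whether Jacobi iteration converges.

a₁₂a₂₁/(a₁₁a₂₂) = (-1)·(5) / ((5)·(6)) = -0.166667
ρ = √|-0.166667| = √0.166667 = 0.4082
ρ < 1, so Jacobi converges

0.4082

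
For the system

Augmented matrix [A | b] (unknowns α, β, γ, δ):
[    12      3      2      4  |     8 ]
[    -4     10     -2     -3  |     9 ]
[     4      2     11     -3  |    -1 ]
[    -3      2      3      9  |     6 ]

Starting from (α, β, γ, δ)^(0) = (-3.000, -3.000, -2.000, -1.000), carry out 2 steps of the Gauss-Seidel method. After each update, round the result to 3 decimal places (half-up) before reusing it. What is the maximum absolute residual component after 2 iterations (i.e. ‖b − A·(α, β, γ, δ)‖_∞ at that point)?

3.458

Iteration 1:
  α = (8 - (3)·-3.000 - (2)·-2.000 - (4)·-1.000) / (12) = 2.083
  β = (9 - (-4)·2.083 - (-2)·-2.000 - (-3)·-1.000) / (10) = 1.033
  γ = (-1 - (4)·2.083 - (2)·1.033 - (-3)·-1.000) / (11) = -1.309
  δ = (6 - (-3)·2.083 - (2)·1.033 - (3)·-1.309) / (9) = 1.568
Iteration 2:
  α = (8 - (3)·1.033 - (2)·-1.309 - (4)·1.568) / (12) = 0.104
  β = (9 - (-4)·0.104 - (-2)·-1.309 - (-3)·1.568) / (10) = 1.150
  γ = (-1 - (4)·0.104 - (2)·1.150 - (-3)·1.568) / (11) = 0.090
  δ = (6 - (-3)·0.104 - (2)·1.150 - (3)·0.090) / (9) = 0.416
Residual b − A·x = (1.458, -0.656, -3.458, -0.002); ∞-norm = 3.458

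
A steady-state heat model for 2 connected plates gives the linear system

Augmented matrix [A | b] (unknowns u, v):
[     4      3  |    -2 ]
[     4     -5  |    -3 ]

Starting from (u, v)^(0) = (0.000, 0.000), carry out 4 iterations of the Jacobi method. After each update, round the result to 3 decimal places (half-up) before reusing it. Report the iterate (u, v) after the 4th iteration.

Iteration 1:
  u = (-2 - (3)·0.000) / (4) = -0.500
  v = (-3 - (4)·0.000) / (-5) = 0.600
Iteration 2:
  u = (-2 - (3)·0.600) / (4) = -0.950
  v = (-3 - (4)·-0.500) / (-5) = 0.200
Iteration 3:
  u = (-2 - (3)·0.200) / (4) = -0.650
  v = (-3 - (4)·-0.950) / (-5) = -0.160
Iteration 4:
  u = (-2 - (3)·-0.160) / (4) = -0.380
  v = (-3 - (4)·-0.650) / (-5) = 0.080

(-0.380, 0.080)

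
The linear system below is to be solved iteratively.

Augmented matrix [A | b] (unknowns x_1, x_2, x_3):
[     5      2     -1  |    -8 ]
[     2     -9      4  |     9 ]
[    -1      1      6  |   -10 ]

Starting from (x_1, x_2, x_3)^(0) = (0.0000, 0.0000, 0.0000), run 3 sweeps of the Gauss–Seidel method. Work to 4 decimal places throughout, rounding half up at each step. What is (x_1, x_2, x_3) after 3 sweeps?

(-1.0831, -1.9318, -1.5252)

Iteration 1:
  x_1 = (-8 - (2)·0.0000 - (-1)·0.0000) / (5) = -1.6000
  x_2 = (9 - (2)·-1.6000 - (4)·0.0000) / (-9) = -1.3556
  x_3 = (-10 - (-1)·-1.6000 - (1)·-1.3556) / (6) = -1.7074
Iteration 2:
  x_1 = (-8 - (2)·-1.3556 - (-1)·-1.7074) / (5) = -1.3992
  x_2 = (9 - (2)·-1.3992 - (4)·-1.7074) / (-9) = -2.0698
  x_3 = (-10 - (-1)·-1.3992 - (1)·-2.0698) / (6) = -1.5549
Iteration 3:
  x_1 = (-8 - (2)·-2.0698 - (-1)·-1.5549) / (5) = -1.0831
  x_2 = (9 - (2)·-1.0831 - (4)·-1.5549) / (-9) = -1.9318
  x_3 = (-10 - (-1)·-1.0831 - (1)·-1.9318) / (6) = -1.5252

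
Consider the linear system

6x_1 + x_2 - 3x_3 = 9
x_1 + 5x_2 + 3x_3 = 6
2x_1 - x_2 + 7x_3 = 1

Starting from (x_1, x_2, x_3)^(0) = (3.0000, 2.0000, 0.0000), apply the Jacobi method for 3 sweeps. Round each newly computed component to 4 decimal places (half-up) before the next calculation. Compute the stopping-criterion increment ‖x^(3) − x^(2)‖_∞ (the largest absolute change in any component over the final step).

0.1981

Iteration 1:
  x_1 = (9 - (1)·2.0000 - (-3)·0.0000) / (6) = 1.1667
  x_2 = (6 - (1)·3.0000 - (3)·0.0000) / (5) = 0.6000
  x_3 = (1 - (2)·3.0000 - (-1)·2.0000) / (7) = -0.4286
Iteration 2:
  x_1 = (9 - (1)·0.6000 - (-3)·-0.4286) / (6) = 1.1857
  x_2 = (6 - (1)·1.1667 - (3)·-0.4286) / (5) = 1.2238
  x_3 = (1 - (2)·1.1667 - (-1)·0.6000) / (7) = -0.1048
Iteration 3:
  x_1 = (9 - (1)·1.2238 - (-3)·-0.1048) / (6) = 1.2436
  x_2 = (6 - (1)·1.1857 - (3)·-0.1048) / (5) = 1.0257
  x_3 = (1 - (2)·1.1857 - (-1)·1.2238) / (7) = -0.0211
Change: (0.0579, -0.1981, 0.0837) → max |·| = 0.1981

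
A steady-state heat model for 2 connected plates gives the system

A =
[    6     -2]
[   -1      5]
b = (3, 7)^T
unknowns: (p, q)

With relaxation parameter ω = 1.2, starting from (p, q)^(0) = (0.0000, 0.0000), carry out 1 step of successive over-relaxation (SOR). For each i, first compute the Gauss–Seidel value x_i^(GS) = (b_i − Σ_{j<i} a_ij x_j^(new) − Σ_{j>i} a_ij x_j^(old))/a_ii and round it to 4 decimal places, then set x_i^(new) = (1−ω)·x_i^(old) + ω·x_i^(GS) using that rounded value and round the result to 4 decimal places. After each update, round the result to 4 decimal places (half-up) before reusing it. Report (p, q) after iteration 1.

Iteration 1:
  p: GS value = (3 - (-2)·0.0000) / (6) = 0.5000;  p ← (1−ω)·0.0000 + ω·0.5000 = 0.6000
  q: GS value = (7 - (-1)·0.6000) / (5) = 1.5200;  q ← (1−ω)·0.0000 + ω·1.5200 = 1.8240

(0.6000, 1.8240)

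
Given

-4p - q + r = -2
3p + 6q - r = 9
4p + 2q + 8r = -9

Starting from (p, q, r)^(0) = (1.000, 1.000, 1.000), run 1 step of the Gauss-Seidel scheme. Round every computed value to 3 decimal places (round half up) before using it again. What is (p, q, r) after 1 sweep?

Iteration 1:
  p = (-2 - (-1)·1.000 - (1)·1.000) / (-4) = 0.500
  q = (9 - (3)·0.500 - (-1)·1.000) / (6) = 1.417
  r = (-9 - (4)·0.500 - (2)·1.417) / (8) = -1.729

(0.500, 1.417, -1.729)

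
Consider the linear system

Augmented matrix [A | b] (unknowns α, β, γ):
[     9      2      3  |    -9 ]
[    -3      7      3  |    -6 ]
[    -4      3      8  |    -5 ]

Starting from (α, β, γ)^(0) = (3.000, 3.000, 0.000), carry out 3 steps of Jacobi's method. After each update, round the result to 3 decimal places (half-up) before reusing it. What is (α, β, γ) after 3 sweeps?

Iteration 1:
  α = (-9 - (2)·3.000 - (3)·0.000) / (9) = -1.667
  β = (-6 - (-3)·3.000 - (3)·0.000) / (7) = 0.429
  γ = (-5 - (-4)·3.000 - (3)·3.000) / (8) = -0.250
Iteration 2:
  α = (-9 - (2)·0.429 - (3)·-0.250) / (9) = -1.012
  β = (-6 - (-3)·-1.667 - (3)·-0.250) / (7) = -1.464
  γ = (-5 - (-4)·-1.667 - (3)·0.429) / (8) = -1.619
Iteration 3:
  α = (-9 - (2)·-1.464 - (3)·-1.619) / (9) = -0.135
  β = (-6 - (-3)·-1.012 - (3)·-1.619) / (7) = -0.597
  γ = (-5 - (-4)·-1.012 - (3)·-1.464) / (8) = -0.582

(-0.135, -0.597, -0.582)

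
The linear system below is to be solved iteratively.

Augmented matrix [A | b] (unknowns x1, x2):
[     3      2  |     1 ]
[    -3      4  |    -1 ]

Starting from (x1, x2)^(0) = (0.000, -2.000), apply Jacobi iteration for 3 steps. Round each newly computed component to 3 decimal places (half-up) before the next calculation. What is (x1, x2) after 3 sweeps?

(-0.333, 0.125)

Iteration 1:
  x1 = (1 - (2)·-2.000) / (3) = 1.667
  x2 = (-1 - (-3)·0.000) / (4) = -0.250
Iteration 2:
  x1 = (1 - (2)·-0.250) / (3) = 0.500
  x2 = (-1 - (-3)·1.667) / (4) = 1.000
Iteration 3:
  x1 = (1 - (2)·1.000) / (3) = -0.333
  x2 = (-1 - (-3)·0.500) / (4) = 0.125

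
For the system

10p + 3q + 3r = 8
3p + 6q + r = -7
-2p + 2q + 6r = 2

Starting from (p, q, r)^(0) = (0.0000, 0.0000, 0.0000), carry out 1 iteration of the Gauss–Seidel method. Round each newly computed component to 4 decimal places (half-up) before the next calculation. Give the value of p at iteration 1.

Iteration 1:
  p = (8 - (3)·0.0000 - (3)·0.0000) / (10) = 0.8000
  q = (-7 - (3)·0.8000 - (1)·0.0000) / (6) = -1.5667
  r = (2 - (-2)·0.8000 - (2)·-1.5667) / (6) = 1.1222

0.8000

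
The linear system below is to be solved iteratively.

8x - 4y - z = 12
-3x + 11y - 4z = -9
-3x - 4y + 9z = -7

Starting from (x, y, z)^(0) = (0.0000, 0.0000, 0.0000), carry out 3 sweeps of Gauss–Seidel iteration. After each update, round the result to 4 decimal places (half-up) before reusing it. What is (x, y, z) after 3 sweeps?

Iteration 1:
  x = (12 - (-4)·0.0000 - (-1)·0.0000) / (8) = 1.5000
  y = (-9 - (-3)·1.5000 - (-4)·0.0000) / (11) = -0.4091
  z = (-7 - (-3)·1.5000 - (-4)·-0.4091) / (9) = -0.4596
Iteration 2:
  x = (12 - (-4)·-0.4091 - (-1)·-0.4596) / (8) = 1.2380
  y = (-9 - (-3)·1.2380 - (-4)·-0.4596) / (11) = -0.6477
  z = (-7 - (-3)·1.2380 - (-4)·-0.6477) / (9) = -0.6530
Iteration 3:
  x = (12 - (-4)·-0.6477 - (-1)·-0.6530) / (8) = 1.0945
  y = (-9 - (-3)·1.0945 - (-4)·-0.6530) / (11) = -0.7571
  z = (-7 - (-3)·1.0945 - (-4)·-0.7571) / (9) = -0.7494

(1.0945, -0.7571, -0.7494)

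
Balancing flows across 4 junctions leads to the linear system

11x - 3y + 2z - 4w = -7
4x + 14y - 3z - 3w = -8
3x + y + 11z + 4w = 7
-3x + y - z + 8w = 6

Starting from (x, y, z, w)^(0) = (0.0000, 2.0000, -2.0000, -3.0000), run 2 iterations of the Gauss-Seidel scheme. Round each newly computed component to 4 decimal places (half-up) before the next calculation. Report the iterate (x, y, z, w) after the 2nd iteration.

Iteration 1:
  x = (-7 - (-3)·2.0000 - (2)·-2.0000 - (-4)·-3.0000) / (11) = -0.8182
  y = (-8 - (4)·-0.8182 - (-3)·-2.0000 - (-3)·-3.0000) / (14) = -1.4091
  z = (7 - (3)·-0.8182 - (1)·-1.4091 - (4)·-3.0000) / (11) = 2.0785
  w = (6 - (-3)·-0.8182 - (1)·-1.4091 - (-1)·2.0785) / (8) = 0.8791
Iteration 2:
  x = (-7 - (-3)·-1.4091 - (2)·2.0785 - (-4)·0.8791) / (11) = -1.0789
  y = (-8 - (4)·-1.0789 - (-3)·2.0785 - (-3)·0.8791) / (14) = 0.3706
  z = (7 - (3)·-1.0789 - (1)·0.3706 - (4)·0.8791) / (11) = 0.5772
  w = (6 - (-3)·-1.0789 - (1)·0.3706 - (-1)·0.5772) / (8) = 0.3712

(-1.0789, 0.3706, 0.5772, 0.3712)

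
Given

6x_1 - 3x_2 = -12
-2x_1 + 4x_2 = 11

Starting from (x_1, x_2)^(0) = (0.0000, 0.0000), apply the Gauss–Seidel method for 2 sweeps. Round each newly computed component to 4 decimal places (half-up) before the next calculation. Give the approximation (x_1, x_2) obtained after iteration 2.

(-1.1250, 2.1875)

Iteration 1:
  x_1 = (-12 - (-3)·0.0000) / (6) = -2.0000
  x_2 = (11 - (-2)·-2.0000) / (4) = 1.7500
Iteration 2:
  x_1 = (-12 - (-3)·1.7500) / (6) = -1.1250
  x_2 = (11 - (-2)·-1.1250) / (4) = 2.1875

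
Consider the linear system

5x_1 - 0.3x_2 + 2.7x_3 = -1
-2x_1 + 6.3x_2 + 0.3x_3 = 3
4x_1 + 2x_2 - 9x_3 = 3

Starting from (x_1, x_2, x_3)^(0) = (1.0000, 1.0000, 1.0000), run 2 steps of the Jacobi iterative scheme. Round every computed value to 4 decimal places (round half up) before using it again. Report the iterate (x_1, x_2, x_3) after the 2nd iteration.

Iteration 1:
  x_1 = (-1 - (-0.3)·1.0000 - (2.7)·1.0000) / (5) = -0.6800
  x_2 = (3 - (-2)·1.0000 - (0.3)·1.0000) / (6.3) = 0.7460
  x_3 = (3 - (4)·1.0000 - (2)·1.0000) / (-9) = 0.3333
Iteration 2:
  x_1 = (-1 - (-0.3)·0.7460 - (2.7)·0.3333) / (5) = -0.3352
  x_2 = (3 - (-2)·-0.6800 - (0.3)·0.3333) / (6.3) = 0.2444
  x_3 = (3 - (4)·-0.6800 - (2)·0.7460) / (-9) = -0.4698

(-0.3352, 0.2444, -0.4698)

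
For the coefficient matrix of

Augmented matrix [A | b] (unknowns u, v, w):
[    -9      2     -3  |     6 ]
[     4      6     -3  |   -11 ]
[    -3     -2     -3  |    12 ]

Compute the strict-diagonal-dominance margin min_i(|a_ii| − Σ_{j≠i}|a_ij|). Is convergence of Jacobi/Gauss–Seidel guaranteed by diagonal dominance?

-2

row 1: |-9| − (2+3) = 4
row 2: |6| − (4+3) = -1
row 3: |-3| − (3+2) = -2
minimum over rows = -2 → not strictly diagonally dominant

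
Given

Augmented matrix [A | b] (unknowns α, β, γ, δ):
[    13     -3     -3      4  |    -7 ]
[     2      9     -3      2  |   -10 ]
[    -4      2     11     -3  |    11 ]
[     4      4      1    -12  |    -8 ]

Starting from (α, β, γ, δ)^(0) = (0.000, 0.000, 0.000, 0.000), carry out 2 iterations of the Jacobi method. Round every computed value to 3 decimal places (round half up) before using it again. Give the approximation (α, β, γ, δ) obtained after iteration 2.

(-0.769, -0.806, 1.188, 0.200)

Iteration 1:
  α = (-7 - (-3)·0.000 - (-3)·0.000 - (4)·0.000) / (13) = -0.538
  β = (-10 - (2)·0.000 - (-3)·0.000 - (2)·0.000) / (9) = -1.111
  γ = (11 - (-4)·0.000 - (2)·0.000 - (-3)·0.000) / (11) = 1.000
  δ = (-8 - (4)·0.000 - (4)·0.000 - (1)·0.000) / (-12) = 0.667
Iteration 2:
  α = (-7 - (-3)·-1.111 - (-3)·1.000 - (4)·0.667) / (13) = -0.769
  β = (-10 - (2)·-0.538 - (-3)·1.000 - (2)·0.667) / (9) = -0.806
  γ = (11 - (-4)·-0.538 - (2)·-1.111 - (-3)·0.667) / (11) = 1.188
  δ = (-8 - (4)·-0.538 - (4)·-1.111 - (1)·1.000) / (-12) = 0.200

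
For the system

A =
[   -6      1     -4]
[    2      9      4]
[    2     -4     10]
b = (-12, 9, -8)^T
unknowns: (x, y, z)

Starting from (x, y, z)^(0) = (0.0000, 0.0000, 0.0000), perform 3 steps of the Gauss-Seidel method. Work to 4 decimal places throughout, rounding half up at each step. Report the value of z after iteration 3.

-1.0326

Iteration 1:
  x = (-12 - (1)·0.0000 - (-4)·0.0000) / (-6) = 2.0000
  y = (9 - (2)·2.0000 - (4)·0.0000) / (9) = 0.5556
  z = (-8 - (2)·2.0000 - (-4)·0.5556) / (10) = -0.9778
Iteration 2:
  x = (-12 - (1)·0.5556 - (-4)·-0.9778) / (-6) = 2.7445
  y = (9 - (2)·2.7445 - (4)·-0.9778) / (9) = 0.8247
  z = (-8 - (2)·2.7445 - (-4)·0.8247) / (10) = -1.0190
Iteration 3:
  x = (-12 - (1)·0.8247 - (-4)·-1.0190) / (-6) = 2.8168
  y = (9 - (2)·2.8168 - (4)·-1.0190) / (9) = 0.8269
  z = (-8 - (2)·2.8168 - (-4)·0.8269) / (10) = -1.0326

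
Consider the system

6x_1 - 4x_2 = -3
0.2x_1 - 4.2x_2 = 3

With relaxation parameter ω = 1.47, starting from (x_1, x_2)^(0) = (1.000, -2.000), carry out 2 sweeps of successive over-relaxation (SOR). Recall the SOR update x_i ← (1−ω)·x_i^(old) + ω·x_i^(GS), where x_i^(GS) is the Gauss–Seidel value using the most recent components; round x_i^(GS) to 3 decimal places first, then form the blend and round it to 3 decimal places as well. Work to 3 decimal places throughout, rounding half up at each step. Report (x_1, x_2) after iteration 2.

(0.428, -0.864)

Iteration 1:
  x_1: GS value = (-3 - (-4)·-2.000) / (6) = -1.833;  x_1 ← (1−ω)·1.000 + ω·-1.833 = -3.165
  x_2: GS value = (3 - (0.2)·-3.165) / (-4.2) = -0.865;  x_2 ← (1−ω)·-2.000 + ω·-0.865 = -0.332
Iteration 2:
  x_1: GS value = (-3 - (-4)·-0.332) / (6) = -0.721;  x_1 ← (1−ω)·-3.165 + ω·-0.721 = 0.428
  x_2: GS value = (3 - (0.2)·0.428) / (-4.2) = -0.694;  x_2 ← (1−ω)·-0.332 + ω·-0.694 = -0.864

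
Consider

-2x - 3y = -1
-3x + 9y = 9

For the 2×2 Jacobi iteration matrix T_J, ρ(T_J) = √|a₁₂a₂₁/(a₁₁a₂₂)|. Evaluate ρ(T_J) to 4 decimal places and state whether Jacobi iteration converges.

a₁₂a₂₁/(a₁₁a₂₂) = (-3)·(-3) / ((-2)·(9)) = -0.500000
ρ = √|-0.500000| = √0.500000 = 0.7071
ρ < 1, so Jacobi converges

0.7071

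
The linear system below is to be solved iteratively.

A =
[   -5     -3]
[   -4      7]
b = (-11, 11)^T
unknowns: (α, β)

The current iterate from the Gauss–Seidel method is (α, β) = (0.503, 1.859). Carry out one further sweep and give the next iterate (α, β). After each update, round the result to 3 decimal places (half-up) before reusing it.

One sweep:
  α = (-11 - (-3)·1.859) / (-5) = 1.085
  β = (11 - (-4)·1.085) / (7) = 2.191

(1.085, 2.191)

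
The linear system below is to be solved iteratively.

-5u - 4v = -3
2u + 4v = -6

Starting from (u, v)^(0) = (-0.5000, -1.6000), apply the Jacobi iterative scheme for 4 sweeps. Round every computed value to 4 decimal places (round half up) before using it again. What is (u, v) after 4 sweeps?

Iteration 1:
  u = (-3 - (-4)·-1.6000) / (-5) = 1.8800
  v = (-6 - (2)·-0.5000) / (4) = -1.2500
Iteration 2:
  u = (-3 - (-4)·-1.2500) / (-5) = 1.6000
  v = (-6 - (2)·1.8800) / (4) = -2.4400
Iteration 3:
  u = (-3 - (-4)·-2.4400) / (-5) = 2.5520
  v = (-6 - (2)·1.6000) / (4) = -2.3000
Iteration 4:
  u = (-3 - (-4)·-2.3000) / (-5) = 2.4400
  v = (-6 - (2)·2.5520) / (4) = -2.7760

(2.4400, -2.7760)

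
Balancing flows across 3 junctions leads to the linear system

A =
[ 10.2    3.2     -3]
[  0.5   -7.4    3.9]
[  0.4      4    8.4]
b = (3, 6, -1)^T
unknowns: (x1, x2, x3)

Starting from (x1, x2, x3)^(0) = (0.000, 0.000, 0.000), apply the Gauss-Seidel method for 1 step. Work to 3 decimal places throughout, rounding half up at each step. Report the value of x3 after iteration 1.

Iteration 1:
  x1 = (3 - (3.2)·0.000 - (-3)·0.000) / (10.2) = 0.294
  x2 = (6 - (0.5)·0.294 - (3.9)·0.000) / (-7.4) = -0.791
  x3 = (-1 - (0.4)·0.294 - (4)·-0.791) / (8.4) = 0.244

0.244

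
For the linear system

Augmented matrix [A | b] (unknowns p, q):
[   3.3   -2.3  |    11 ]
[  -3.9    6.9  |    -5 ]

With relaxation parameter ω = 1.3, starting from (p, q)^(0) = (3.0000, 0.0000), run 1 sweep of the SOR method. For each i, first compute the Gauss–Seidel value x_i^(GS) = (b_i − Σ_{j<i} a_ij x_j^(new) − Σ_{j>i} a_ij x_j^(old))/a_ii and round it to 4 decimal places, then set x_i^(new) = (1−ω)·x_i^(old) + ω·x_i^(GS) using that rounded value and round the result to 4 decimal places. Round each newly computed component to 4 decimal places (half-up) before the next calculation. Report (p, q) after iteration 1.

(3.4333, 1.5807)

Iteration 1:
  p: GS value = (11 - (-2.3)·0.0000) / (3.3) = 3.3333;  p ← (1−ω)·3.0000 + ω·3.3333 = 3.4333
  q: GS value = (-5 - (-3.9)·3.4333) / (6.9) = 1.2159;  q ← (1−ω)·0.0000 + ω·1.2159 = 1.5807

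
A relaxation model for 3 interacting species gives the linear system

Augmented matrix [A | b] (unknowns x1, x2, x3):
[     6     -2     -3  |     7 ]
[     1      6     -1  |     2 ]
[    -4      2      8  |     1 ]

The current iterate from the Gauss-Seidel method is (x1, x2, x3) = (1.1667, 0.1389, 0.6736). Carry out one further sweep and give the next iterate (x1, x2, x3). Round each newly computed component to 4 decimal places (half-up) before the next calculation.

(1.5498, 0.1873, 0.8531)

One sweep:
  x1 = (7 - (-2)·0.1389 - (-3)·0.6736) / (6) = 1.5498
  x2 = (2 - (1)·1.5498 - (-1)·0.6736) / (6) = 0.1873
  x3 = (1 - (-4)·1.5498 - (2)·0.1873) / (8) = 0.8531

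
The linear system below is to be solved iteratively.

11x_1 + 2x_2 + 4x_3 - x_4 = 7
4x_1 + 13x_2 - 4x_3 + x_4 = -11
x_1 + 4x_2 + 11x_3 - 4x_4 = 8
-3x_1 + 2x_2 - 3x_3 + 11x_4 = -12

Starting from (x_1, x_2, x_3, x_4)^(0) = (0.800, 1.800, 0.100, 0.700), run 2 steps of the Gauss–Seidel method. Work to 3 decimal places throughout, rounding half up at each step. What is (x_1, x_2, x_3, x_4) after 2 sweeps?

(0.296, -0.500, 0.713, -0.725)

Iteration 1:
  x_1 = (7 - (2)·1.800 - (4)·0.100 - (-1)·0.700) / (11) = 0.336
  x_2 = (-11 - (4)·0.336 - (-4)·0.100 - (1)·0.700) / (13) = -0.973
  x_3 = (8 - (1)·0.336 - (4)·-0.973 - (-4)·0.700) / (11) = 1.305
  x_4 = (-12 - (-3)·0.336 - (2)·-0.973 - (-3)·1.305) / (11) = -0.466
Iteration 2:
  x_1 = (7 - (2)·-0.973 - (4)·1.305 - (-1)·-0.466) / (11) = 0.296
  x_2 = (-11 - (4)·0.296 - (-4)·1.305 - (1)·-0.466) / (13) = -0.500
  x_3 = (8 - (1)·0.296 - (4)·-0.500 - (-4)·-0.466) / (11) = 0.713
  x_4 = (-12 - (-3)·0.296 - (2)·-0.500 - (-3)·0.713) / (11) = -0.725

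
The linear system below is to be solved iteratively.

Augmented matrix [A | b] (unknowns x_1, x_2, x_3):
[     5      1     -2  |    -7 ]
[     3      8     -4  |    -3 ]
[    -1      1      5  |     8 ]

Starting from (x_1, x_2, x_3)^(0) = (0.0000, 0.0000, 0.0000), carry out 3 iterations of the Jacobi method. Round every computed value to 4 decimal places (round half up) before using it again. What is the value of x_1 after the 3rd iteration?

Iteration 1:
  x_1 = (-7 - (1)·0.0000 - (-2)·0.0000) / (5) = -1.4000
  x_2 = (-3 - (3)·0.0000 - (-4)·0.0000) / (8) = -0.3750
  x_3 = (8 - (-1)·0.0000 - (1)·0.0000) / (5) = 1.6000
Iteration 2:
  x_1 = (-7 - (1)·-0.3750 - (-2)·1.6000) / (5) = -0.6850
  x_2 = (-3 - (3)·-1.4000 - (-4)·1.6000) / (8) = 0.9500
  x_3 = (8 - (-1)·-1.4000 - (1)·-0.3750) / (5) = 1.3950
Iteration 3:
  x_1 = (-7 - (1)·0.9500 - (-2)·1.3950) / (5) = -1.0320
  x_2 = (-3 - (3)·-0.6850 - (-4)·1.3950) / (8) = 0.5794
  x_3 = (8 - (-1)·-0.6850 - (1)·0.9500) / (5) = 1.2730

-1.0320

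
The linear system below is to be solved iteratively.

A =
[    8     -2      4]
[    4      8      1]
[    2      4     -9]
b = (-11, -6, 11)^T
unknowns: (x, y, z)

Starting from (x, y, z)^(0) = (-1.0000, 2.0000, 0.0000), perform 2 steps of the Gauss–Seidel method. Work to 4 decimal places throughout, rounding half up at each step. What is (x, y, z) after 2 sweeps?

(-0.6753, -0.2179, -1.4691)

Iteration 1:
  x = (-11 - (-2)·2.0000 - (4)·0.0000) / (8) = -0.8750
  y = (-6 - (4)·-0.8750 - (1)·0.0000) / (8) = -0.3125
  z = (11 - (2)·-0.8750 - (4)·-0.3125) / (-9) = -1.5556
Iteration 2:
  x = (-11 - (-2)·-0.3125 - (4)·-1.5556) / (8) = -0.6753
  y = (-6 - (4)·-0.6753 - (1)·-1.5556) / (8) = -0.2179
  z = (11 - (2)·-0.6753 - (4)·-0.2179) / (-9) = -1.4691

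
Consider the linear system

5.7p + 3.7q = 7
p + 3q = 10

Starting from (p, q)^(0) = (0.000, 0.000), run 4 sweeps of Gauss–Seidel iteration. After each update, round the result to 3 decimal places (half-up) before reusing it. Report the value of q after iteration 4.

Iteration 1:
  p = (7 - (3.7)·0.000) / (5.7) = 1.228
  q = (10 - (1)·1.228) / (3) = 2.924
Iteration 2:
  p = (7 - (3.7)·2.924) / (5.7) = -0.670
  q = (10 - (1)·-0.670) / (3) = 3.557
Iteration 3:
  p = (7 - (3.7)·3.557) / (5.7) = -1.081
  q = (10 - (1)·-1.081) / (3) = 3.694
Iteration 4:
  p = (7 - (3.7)·3.694) / (5.7) = -1.170
  q = (10 - (1)·-1.170) / (3) = 3.723

3.723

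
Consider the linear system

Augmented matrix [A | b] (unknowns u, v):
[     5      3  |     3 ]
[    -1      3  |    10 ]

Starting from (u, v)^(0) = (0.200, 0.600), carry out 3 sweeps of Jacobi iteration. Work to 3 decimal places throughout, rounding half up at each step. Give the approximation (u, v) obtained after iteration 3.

(-1.448, 2.853)

Iteration 1:
  u = (3 - (3)·0.600) / (5) = 0.240
  v = (10 - (-1)·0.200) / (3) = 3.400
Iteration 2:
  u = (3 - (3)·3.400) / (5) = -1.440
  v = (10 - (-1)·0.240) / (3) = 3.413
Iteration 3:
  u = (3 - (3)·3.413) / (5) = -1.448
  v = (10 - (-1)·-1.440) / (3) = 2.853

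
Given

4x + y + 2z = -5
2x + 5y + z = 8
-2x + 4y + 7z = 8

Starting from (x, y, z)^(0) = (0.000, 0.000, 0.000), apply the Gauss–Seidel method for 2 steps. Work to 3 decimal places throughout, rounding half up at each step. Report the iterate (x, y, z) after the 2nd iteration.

(-1.568, 2.310, -0.625)

Iteration 1:
  x = (-5 - (1)·0.000 - (2)·0.000) / (4) = -1.250
  y = (8 - (2)·-1.250 - (1)·0.000) / (5) = 2.100
  z = (8 - (-2)·-1.250 - (4)·2.100) / (7) = -0.414
Iteration 2:
  x = (-5 - (1)·2.100 - (2)·-0.414) / (4) = -1.568
  y = (8 - (2)·-1.568 - (1)·-0.414) / (5) = 2.310
  z = (8 - (-2)·-1.568 - (4)·2.310) / (7) = -0.625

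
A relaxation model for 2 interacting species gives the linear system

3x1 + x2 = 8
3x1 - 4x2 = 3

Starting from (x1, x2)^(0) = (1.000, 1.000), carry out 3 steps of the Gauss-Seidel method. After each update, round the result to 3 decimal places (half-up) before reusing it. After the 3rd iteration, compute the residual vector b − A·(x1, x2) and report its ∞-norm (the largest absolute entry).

0.001

Iteration 1:
  x1 = (8 - (1)·1.000) / (3) = 2.333
  x2 = (3 - (3)·2.333) / (-4) = 1.000
Iteration 2:
  x1 = (8 - (1)·1.000) / (3) = 2.333
  x2 = (3 - (3)·2.333) / (-4) = 1.000
Iteration 3:
  x1 = (8 - (1)·1.000) / (3) = 2.333
  x2 = (3 - (3)·2.333) / (-4) = 1.000
Residual b − A·x = (0.001, 0.001); ∞-norm = 0.001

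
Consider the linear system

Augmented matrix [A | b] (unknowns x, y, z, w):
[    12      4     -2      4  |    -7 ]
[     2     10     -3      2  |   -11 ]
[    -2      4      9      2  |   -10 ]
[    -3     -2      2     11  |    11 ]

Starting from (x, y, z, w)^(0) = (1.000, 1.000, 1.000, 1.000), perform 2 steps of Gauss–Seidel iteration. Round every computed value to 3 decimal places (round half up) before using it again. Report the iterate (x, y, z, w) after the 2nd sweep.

Iteration 1:
  x = (-7 - (4)·1.000 - (-2)·1.000 - (4)·1.000) / (12) = -1.083
  y = (-11 - (2)·-1.083 - (-3)·1.000 - (2)·1.000) / (10) = -0.783
  z = (-10 - (-2)·-1.083 - (4)·-0.783 - (2)·1.000) / (9) = -1.226
  w = (11 - (-3)·-1.083 - (-2)·-0.783 - (2)·-1.226) / (11) = 0.785
Iteration 2:
  x = (-7 - (4)·-0.783 - (-2)·-1.226 - (4)·0.785) / (12) = -0.788
  y = (-11 - (2)·-0.788 - (-3)·-1.226 - (2)·0.785) / (10) = -1.467
  z = (-10 - (-2)·-0.788 - (4)·-1.467 - (2)·0.785) / (9) = -0.809
  w = (11 - (-3)·-0.788 - (-2)·-1.467 - (2)·-0.809) / (11) = 0.665

(-0.788, -1.467, -0.809, 0.665)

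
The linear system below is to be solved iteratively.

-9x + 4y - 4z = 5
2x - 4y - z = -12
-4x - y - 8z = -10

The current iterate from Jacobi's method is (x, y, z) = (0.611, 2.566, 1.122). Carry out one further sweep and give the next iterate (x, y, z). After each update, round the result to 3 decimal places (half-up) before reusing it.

One sweep:
  x = (5 - (4)·2.566 - (-4)·1.122) / (-9) = 0.086
  y = (-12 - (2)·0.611 - (-1)·1.122) / (-4) = 3.025
  z = (-10 - (-4)·0.611 - (-1)·2.566) / (-8) = 0.624

(0.086, 3.025, 0.624)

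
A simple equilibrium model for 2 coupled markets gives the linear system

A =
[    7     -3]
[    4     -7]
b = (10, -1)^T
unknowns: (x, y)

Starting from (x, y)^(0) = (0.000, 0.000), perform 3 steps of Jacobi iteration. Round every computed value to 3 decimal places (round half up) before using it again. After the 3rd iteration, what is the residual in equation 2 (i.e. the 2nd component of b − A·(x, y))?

-1.402

Iteration 1:
  x = (10 - (-3)·0.000) / (7) = 1.429
  y = (-1 - (4)·0.000) / (-7) = 0.143
Iteration 2:
  x = (10 - (-3)·0.143) / (7) = 1.490
  y = (-1 - (4)·1.429) / (-7) = 0.959
Iteration 3:
  x = (10 - (-3)·0.959) / (7) = 1.840
  y = (-1 - (4)·1.490) / (-7) = 0.994
Residual b − A·x = (0.102, -1.402)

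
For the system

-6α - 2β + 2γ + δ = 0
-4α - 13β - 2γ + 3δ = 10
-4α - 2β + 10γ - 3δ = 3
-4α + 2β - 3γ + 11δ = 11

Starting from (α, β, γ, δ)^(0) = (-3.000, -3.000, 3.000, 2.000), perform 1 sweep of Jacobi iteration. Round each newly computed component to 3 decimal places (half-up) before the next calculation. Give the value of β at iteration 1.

0.154

Iteration 1:
  α = (0 - (-2)·-3.000 - (2)·3.000 - (1)·2.000) / (-6) = 2.333
  β = (10 - (-4)·-3.000 - (-2)·3.000 - (3)·2.000) / (-13) = 0.154
  γ = (3 - (-4)·-3.000 - (-2)·-3.000 - (-3)·2.000) / (10) = -0.900
  δ = (11 - (-4)·-3.000 - (2)·-3.000 - (-3)·3.000) / (11) = 1.273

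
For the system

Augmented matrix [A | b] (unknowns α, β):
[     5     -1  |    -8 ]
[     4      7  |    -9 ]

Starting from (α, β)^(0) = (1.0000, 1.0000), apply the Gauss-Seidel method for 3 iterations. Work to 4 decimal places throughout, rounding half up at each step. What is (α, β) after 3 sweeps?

(-1.6632, -0.3353)

Iteration 1:
  α = (-8 - (-1)·1.0000) / (5) = -1.4000
  β = (-9 - (4)·-1.4000) / (7) = -0.4857
Iteration 2:
  α = (-8 - (-1)·-0.4857) / (5) = -1.6971
  β = (-9 - (4)·-1.6971) / (7) = -0.3159
Iteration 3:
  α = (-8 - (-1)·-0.3159) / (5) = -1.6632
  β = (-9 - (4)·-1.6632) / (7) = -0.3353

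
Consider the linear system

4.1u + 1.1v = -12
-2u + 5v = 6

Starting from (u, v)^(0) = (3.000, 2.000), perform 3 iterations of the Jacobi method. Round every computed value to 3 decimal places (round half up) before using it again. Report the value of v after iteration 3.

Iteration 1:
  u = (-12 - (1.1)·2.000) / (4.1) = -3.463
  v = (6 - (-2)·3.000) / (5) = 2.400
Iteration 2:
  u = (-12 - (1.1)·2.400) / (4.1) = -3.571
  v = (6 - (-2)·-3.463) / (5) = -0.185
Iteration 3:
  u = (-12 - (1.1)·-0.185) / (4.1) = -2.877
  v = (6 - (-2)·-3.571) / (5) = -0.228

-0.228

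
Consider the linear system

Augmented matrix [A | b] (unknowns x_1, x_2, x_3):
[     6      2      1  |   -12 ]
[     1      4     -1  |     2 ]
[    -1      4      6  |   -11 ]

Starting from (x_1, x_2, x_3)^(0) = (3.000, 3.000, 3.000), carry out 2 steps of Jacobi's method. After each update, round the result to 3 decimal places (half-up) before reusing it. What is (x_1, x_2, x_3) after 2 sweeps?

(-1.611, 0.542, -2.750)

Iteration 1:
  x_1 = (-12 - (2)·3.000 - (1)·3.000) / (6) = -3.500
  x_2 = (2 - (1)·3.000 - (-1)·3.000) / (4) = 0.500
  x_3 = (-11 - (-1)·3.000 - (4)·3.000) / (6) = -3.333
Iteration 2:
  x_1 = (-12 - (2)·0.500 - (1)·-3.333) / (6) = -1.611
  x_2 = (2 - (1)·-3.500 - (-1)·-3.333) / (4) = 0.542
  x_3 = (-11 - (-1)·-3.500 - (4)·0.500) / (6) = -2.750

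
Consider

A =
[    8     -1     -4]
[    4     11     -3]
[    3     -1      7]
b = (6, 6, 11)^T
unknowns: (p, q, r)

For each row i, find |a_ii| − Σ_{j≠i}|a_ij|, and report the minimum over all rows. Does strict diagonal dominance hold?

row 1: |8| − (1+4) = 3
row 2: |11| − (4+3) = 4
row 3: |7| − (3+1) = 3
minimum over rows = 3 → strictly diagonally dominant (convergence guaranteed)

3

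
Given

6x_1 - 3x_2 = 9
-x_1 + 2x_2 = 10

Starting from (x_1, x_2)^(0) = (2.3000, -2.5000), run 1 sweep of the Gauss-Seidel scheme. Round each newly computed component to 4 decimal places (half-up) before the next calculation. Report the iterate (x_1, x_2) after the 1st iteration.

Iteration 1:
  x_1 = (9 - (-3)·-2.5000) / (6) = 0.2500
  x_2 = (10 - (-1)·0.2500) / (2) = 5.1250

(0.2500, 5.1250)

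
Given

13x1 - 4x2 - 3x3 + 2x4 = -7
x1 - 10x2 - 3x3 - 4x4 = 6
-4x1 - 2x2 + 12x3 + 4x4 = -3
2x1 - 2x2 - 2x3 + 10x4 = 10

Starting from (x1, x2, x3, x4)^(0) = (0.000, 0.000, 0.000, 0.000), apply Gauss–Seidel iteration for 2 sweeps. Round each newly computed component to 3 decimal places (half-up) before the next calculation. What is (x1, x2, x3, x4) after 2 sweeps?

(-0.998, -0.886, -1.020, 0.818)

Iteration 1:
  x1 = (-7 - (-4)·0.000 - (-3)·0.000 - (2)·0.000) / (13) = -0.538
  x2 = (6 - (1)·-0.538 - (-3)·0.000 - (-4)·0.000) / (-10) = -0.654
  x3 = (-3 - (-4)·-0.538 - (-2)·-0.654 - (4)·0.000) / (12) = -0.538
  x4 = (10 - (2)·-0.538 - (-2)·-0.654 - (-2)·-0.538) / (10) = 0.869
Iteration 2:
  x1 = (-7 - (-4)·-0.654 - (-3)·-0.538 - (2)·0.869) / (13) = -0.998
  x2 = (6 - (1)·-0.998 - (-3)·-0.538 - (-4)·0.869) / (-10) = -0.886
  x3 = (-3 - (-4)·-0.998 - (-2)·-0.886 - (4)·0.869) / (12) = -1.020
  x4 = (10 - (2)·-0.998 - (-2)·-0.886 - (-2)·-1.020) / (10) = 0.818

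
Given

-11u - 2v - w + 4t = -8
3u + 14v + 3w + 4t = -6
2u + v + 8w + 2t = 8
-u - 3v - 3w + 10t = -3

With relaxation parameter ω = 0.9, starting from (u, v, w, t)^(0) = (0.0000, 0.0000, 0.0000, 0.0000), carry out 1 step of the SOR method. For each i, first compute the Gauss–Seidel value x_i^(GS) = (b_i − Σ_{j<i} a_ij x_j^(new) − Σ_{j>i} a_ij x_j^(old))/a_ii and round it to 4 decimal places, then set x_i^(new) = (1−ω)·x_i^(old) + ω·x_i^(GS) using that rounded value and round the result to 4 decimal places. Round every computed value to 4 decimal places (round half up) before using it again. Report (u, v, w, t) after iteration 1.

(0.6546, -0.5119, 0.8103, -0.1305)

Iteration 1:
  u: GS value = (-8 - (-2)·0.0000 - (-1)·0.0000 - (4)·0.0000) / (-11) = 0.7273;  u ← (1−ω)·0.0000 + ω·0.7273 = 0.6546
  v: GS value = (-6 - (3)·0.6546 - (3)·0.0000 - (4)·0.0000) / (14) = -0.5688;  v ← (1−ω)·0.0000 + ω·-0.5688 = -0.5119
  w: GS value = (8 - (2)·0.6546 - (1)·-0.5119 - (2)·0.0000) / (8) = 0.9003;  w ← (1−ω)·0.0000 + ω·0.9003 = 0.8103
  t: GS value = (-3 - (-1)·0.6546 - (-3)·-0.5119 - (-3)·0.8103) / (10) = -0.1450;  t ← (1−ω)·0.0000 + ω·-0.1450 = -0.1305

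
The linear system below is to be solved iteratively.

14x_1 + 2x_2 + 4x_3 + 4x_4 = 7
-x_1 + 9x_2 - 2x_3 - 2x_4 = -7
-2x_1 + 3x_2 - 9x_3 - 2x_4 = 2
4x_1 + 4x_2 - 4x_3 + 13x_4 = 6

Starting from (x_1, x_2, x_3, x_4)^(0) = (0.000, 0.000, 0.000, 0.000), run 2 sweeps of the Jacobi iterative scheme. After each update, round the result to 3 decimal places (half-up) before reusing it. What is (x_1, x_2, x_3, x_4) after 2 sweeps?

Iteration 1:
  x_1 = (7 - (2)·0.000 - (4)·0.000 - (4)·0.000) / (14) = 0.500
  x_2 = (-7 - (-1)·0.000 - (-2)·0.000 - (-2)·0.000) / (9) = -0.778
  x_3 = (2 - (-2)·0.000 - (3)·0.000 - (-2)·0.000) / (-9) = -0.222
  x_4 = (6 - (4)·0.000 - (4)·0.000 - (-4)·0.000) / (13) = 0.462
Iteration 2:
  x_1 = (7 - (2)·-0.778 - (4)·-0.222 - (4)·0.462) / (14) = 0.543
  x_2 = (-7 - (-1)·0.500 - (-2)·-0.222 - (-2)·0.462) / (9) = -0.669
  x_3 = (2 - (-2)·0.500 - (3)·-0.778 - (-2)·0.462) / (-9) = -0.695
  x_4 = (6 - (4)·0.500 - (4)·-0.778 - (-4)·-0.222) / (13) = 0.479

(0.543, -0.669, -0.695, 0.479)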